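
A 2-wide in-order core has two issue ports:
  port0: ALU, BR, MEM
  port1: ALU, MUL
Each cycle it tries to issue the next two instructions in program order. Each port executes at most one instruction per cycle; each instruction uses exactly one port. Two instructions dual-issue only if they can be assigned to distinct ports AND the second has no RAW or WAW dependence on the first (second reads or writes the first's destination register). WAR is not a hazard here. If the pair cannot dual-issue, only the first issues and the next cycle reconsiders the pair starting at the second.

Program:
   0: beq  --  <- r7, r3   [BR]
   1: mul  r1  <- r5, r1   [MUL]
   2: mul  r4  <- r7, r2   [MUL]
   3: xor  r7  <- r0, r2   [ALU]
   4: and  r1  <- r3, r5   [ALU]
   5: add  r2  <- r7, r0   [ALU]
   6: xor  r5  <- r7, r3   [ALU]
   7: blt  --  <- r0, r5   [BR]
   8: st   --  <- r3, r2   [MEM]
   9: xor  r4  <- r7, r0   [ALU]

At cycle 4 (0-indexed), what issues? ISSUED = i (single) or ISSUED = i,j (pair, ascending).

ISSUED = 7

c0: i0+i1 beq/mul  dual
c1: i2+i3 mul/xor  dual
c2: i4+i5 and/add  dual
c3: i6 xor  RAW r5
c4: i7 blt  no-port BR/MEM
c5: i8+i9 st/xor  dual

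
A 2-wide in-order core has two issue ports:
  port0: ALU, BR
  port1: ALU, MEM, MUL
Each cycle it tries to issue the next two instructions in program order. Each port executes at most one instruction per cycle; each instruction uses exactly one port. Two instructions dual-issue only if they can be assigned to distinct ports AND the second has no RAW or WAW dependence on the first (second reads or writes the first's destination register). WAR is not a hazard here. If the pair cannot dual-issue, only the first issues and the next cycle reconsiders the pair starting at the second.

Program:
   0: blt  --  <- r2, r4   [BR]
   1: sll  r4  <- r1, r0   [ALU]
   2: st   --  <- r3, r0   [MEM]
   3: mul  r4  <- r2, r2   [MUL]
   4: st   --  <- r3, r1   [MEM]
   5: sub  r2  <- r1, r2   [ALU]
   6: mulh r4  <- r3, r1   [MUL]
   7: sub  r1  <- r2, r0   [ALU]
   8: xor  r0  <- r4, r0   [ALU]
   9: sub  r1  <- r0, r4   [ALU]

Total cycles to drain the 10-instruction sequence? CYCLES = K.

t=0 i0/i1:blt.BR;sll.ALU ; pair
t=1 i2:st.MEM ; no-port MEM/MUL
t=2 i3:mul.MUL ; no-port MUL/MEM
t=3 i4/i5:st.MEM;sub.ALU ; pair
t=4 i6/i7:mulh.MUL;sub.ALU ; pair
t=5 i8:xor.ALU ; RAW r0
t=6 i9:sub.ALU ; tail

CYCLES = 7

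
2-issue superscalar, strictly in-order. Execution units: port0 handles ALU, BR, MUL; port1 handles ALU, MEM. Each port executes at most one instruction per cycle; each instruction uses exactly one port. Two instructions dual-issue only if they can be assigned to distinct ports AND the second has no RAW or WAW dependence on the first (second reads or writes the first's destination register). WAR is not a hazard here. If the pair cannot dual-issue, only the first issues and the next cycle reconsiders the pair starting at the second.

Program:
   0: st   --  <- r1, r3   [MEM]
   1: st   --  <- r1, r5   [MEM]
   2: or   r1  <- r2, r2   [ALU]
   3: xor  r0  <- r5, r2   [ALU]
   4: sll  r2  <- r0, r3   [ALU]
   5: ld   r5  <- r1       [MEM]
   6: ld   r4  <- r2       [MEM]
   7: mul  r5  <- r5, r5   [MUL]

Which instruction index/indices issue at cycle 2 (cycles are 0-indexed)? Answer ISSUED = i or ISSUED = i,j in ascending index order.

ISSUED = 3

[0] i0  st  -- no-port MEM/MEM
[1] i1&i2  st;or  -- 2-wide
[2] i3  xor  -- RAW r0
[3] i4&i5  sll;ld  -- 2-wide
[4] i6&i7  ld;mul  -- 2-wide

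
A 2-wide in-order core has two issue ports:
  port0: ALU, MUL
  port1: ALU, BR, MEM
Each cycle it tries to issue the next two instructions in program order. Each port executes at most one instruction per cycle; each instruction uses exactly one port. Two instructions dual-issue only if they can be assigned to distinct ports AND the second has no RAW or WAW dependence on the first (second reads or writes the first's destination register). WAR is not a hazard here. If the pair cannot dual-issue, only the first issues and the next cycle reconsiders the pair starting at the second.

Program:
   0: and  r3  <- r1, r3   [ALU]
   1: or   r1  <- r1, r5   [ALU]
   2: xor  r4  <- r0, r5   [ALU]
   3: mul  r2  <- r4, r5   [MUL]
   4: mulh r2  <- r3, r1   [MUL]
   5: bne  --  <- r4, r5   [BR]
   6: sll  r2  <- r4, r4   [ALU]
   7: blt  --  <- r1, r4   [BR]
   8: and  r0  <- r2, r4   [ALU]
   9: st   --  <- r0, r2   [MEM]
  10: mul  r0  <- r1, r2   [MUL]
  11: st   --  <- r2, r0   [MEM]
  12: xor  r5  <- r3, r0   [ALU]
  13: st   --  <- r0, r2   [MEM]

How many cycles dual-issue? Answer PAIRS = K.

t=0 i0,i1:and;or ; 2-wide
t=1 i2:xor ; RAW r4
t=2 i3:mul ; no-port MUL/MUL
t=3 i4,i5:mulh;bne ; 2-wide
t=4 i6,i7:sll;blt ; 2-wide
t=5 i8:and ; RAW r0
t=6 i9,i10:st;mul ; 2-wide
t=7 i11,i12:st;xor ; 2-wide
t=8 i13:st ; tail

PAIRS = 5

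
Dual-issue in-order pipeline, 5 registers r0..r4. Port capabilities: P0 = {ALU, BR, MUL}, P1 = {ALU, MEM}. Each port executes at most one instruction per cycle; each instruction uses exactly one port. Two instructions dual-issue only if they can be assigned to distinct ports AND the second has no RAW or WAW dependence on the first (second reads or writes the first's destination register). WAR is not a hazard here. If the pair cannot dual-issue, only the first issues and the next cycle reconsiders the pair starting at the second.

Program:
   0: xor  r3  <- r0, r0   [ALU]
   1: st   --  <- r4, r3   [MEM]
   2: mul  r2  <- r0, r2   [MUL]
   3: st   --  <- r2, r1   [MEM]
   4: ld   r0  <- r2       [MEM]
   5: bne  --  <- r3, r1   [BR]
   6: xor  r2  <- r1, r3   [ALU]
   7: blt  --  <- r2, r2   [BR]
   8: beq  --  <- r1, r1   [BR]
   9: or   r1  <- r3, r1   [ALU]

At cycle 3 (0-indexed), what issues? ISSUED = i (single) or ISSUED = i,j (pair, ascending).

ISSUED = 4,5

[0] i0  xor.ALU  -- RAW r3
[1] i1&i2  st.MEM mul.MUL  -- 2-wide
[2] i3  st.MEM  -- no-port MEM/MEM
[3] i4&i5  ld.MEM bne.BR  -- 2-wide
[4] i6  xor.ALU  -- RAW r2
[5] i7  blt.BR  -- no-port BR/BR
[6] i8&i9  beq.BR or.ALU  -- 2-wide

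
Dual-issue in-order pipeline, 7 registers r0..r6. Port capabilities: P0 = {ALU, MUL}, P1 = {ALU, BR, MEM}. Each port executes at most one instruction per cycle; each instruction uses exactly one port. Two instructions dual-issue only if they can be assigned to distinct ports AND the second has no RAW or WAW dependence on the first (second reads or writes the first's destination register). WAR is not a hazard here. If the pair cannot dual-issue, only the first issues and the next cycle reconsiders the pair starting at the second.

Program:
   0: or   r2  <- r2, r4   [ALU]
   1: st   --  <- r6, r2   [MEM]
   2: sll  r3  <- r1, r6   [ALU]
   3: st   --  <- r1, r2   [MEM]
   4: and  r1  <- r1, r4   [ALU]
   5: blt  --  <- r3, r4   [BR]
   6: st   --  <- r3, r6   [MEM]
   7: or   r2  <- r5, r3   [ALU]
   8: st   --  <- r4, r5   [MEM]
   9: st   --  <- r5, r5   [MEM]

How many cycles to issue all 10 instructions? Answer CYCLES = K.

CYCLES = 7

  cy0 -> i0 (or) RAW r2
  cy1 -> i1/i2 (st/sll) 2-wide
  cy2 -> i3/i4 (st/and) 2-wide
  cy3 -> i5 (blt) no-port BR/MEM
  cy4 -> i6/i7 (st/or) 2-wide
  cy5 -> i8 (st) no-port MEM/MEM
  cy6 -> i9 (st) tail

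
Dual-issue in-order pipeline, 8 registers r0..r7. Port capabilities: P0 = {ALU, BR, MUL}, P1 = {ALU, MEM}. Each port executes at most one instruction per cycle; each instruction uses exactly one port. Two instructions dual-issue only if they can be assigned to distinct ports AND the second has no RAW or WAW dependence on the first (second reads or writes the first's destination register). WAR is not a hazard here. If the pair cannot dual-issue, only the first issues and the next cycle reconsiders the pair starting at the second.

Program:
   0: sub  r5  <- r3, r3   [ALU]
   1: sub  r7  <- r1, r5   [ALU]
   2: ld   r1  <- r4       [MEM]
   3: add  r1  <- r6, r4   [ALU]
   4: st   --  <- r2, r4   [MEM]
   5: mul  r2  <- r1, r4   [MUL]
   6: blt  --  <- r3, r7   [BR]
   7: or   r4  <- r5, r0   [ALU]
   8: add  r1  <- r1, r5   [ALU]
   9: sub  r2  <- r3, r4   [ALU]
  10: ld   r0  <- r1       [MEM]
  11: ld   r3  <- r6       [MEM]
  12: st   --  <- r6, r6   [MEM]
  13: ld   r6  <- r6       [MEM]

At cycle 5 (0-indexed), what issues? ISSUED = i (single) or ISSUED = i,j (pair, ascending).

ISSUED = 8,9

t=0 i0:sub ; RAW r5
t=1 i1+i2:sub;ld ; dual
t=2 i3+i4:add;st ; dual
t=3 i5:mul ; no-port MUL/BR
t=4 i6+i7:blt;or ; dual
t=5 i8+i9:add;sub ; dual
t=6 i10:ld ; no-port MEM/MEM
t=7 i11:ld ; no-port MEM/MEM
t=8 i12:st ; no-port MEM/MEM
t=9 i13:ld ; tail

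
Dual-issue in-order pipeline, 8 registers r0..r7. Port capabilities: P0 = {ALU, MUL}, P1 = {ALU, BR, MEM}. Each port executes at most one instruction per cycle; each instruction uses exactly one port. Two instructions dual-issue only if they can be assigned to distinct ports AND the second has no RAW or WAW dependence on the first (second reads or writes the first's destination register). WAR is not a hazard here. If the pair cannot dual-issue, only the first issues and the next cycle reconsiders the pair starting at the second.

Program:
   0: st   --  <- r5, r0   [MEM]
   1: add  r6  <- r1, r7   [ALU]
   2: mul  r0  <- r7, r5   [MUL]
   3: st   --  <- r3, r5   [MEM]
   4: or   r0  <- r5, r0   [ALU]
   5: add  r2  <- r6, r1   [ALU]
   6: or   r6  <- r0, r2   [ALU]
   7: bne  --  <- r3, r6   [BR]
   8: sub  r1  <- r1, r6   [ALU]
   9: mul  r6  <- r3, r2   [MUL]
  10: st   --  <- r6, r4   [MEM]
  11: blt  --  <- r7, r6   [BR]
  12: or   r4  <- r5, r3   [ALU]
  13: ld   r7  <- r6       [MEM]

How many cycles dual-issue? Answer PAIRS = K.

PAIRS = 5

c0: i0,i1 st.MEM add.ALU  pair
c1: i2,i3 mul.MUL st.MEM  pair
c2: i4,i5 or.ALU add.ALU  pair
c3: i6 or.ALU  RAW r6
c4: i7,i8 bne.BR sub.ALU  pair
c5: i9 mul.MUL  RAW r6
c6: i10 st.MEM  no-port MEM/BR
c7: i11,i12 blt.BR or.ALU  pair
c8: i13 ld.MEM  tail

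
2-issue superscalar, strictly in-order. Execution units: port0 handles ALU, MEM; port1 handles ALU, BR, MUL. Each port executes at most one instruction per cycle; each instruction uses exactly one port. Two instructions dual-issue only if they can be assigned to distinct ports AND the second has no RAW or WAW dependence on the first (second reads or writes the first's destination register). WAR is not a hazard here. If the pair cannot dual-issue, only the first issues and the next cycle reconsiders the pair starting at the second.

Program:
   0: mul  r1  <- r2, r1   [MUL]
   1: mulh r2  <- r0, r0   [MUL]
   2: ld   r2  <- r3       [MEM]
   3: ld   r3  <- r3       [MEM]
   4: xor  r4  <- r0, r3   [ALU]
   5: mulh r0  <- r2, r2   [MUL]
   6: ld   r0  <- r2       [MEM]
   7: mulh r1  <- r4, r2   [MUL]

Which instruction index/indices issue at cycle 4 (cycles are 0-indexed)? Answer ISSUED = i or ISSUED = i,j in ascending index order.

ISSUED = 4,5

c0: i0 mul.MUL  no-port MUL/MUL
c1: i1 mulh.MUL  WAW r2
c2: i2 ld.MEM  no-port MEM/MEM
c3: i3 ld.MEM  RAW r3
c4: i4+i5 xor.ALU mulh.MUL  pair
c5: i6+i7 ld.MEM mulh.MUL  pair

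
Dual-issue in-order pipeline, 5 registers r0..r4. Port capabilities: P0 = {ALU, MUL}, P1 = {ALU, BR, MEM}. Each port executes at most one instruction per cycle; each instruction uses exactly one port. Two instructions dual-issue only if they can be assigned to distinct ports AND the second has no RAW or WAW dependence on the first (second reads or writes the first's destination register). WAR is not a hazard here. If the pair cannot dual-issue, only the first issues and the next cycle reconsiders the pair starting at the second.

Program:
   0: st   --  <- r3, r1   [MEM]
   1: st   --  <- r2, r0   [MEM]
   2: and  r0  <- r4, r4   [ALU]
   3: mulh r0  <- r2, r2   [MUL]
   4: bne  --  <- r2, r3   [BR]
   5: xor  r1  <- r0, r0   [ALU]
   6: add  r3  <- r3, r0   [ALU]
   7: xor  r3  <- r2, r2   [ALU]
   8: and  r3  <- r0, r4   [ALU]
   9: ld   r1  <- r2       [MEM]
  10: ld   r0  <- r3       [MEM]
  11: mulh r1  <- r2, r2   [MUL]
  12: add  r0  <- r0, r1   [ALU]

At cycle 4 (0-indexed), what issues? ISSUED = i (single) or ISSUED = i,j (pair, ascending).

ISSUED = 7

c0: i0 st.MEM  no-port MEM/MEM
c1: i1,i2 st.MEM and.ALU  2-wide
c2: i3,i4 mulh.MUL bne.BR  2-wide
c3: i5,i6 xor.ALU add.ALU  2-wide
c4: i7 xor.ALU  WAW r3
c5: i8,i9 and.ALU ld.MEM  2-wide
c6: i10,i11 ld.MEM mulh.MUL  2-wide
c7: i12 add.ALU  tail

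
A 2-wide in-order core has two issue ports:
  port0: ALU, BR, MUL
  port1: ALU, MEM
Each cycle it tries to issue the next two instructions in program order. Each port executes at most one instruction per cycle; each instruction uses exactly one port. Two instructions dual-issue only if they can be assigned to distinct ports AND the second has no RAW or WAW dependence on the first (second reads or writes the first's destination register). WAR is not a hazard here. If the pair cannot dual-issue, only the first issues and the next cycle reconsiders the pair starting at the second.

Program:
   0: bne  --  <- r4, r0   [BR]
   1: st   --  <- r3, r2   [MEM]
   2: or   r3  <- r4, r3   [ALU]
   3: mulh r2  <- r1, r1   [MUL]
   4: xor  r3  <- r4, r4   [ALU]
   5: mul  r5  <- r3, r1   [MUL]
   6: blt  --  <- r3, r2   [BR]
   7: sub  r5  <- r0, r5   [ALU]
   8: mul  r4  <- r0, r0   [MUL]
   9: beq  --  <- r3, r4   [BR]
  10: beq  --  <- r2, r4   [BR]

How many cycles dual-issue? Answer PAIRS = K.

0. bne.BR+st.MEM @i0+i1  | 2-wide
1. or.ALU+mulh.MUL @i2+i3  | 2-wide
2. xor.ALU @i4  | RAW r3
3. mul.MUL @i5  | no-port MUL/BR
4. blt.BR+sub.ALU @i6+i7  | 2-wide
5. mul.MUL @i8  | no-port MUL/BR
6. beq.BR @i9  | no-port BR/BR
7. beq.BR @i10  | tail

PAIRS = 3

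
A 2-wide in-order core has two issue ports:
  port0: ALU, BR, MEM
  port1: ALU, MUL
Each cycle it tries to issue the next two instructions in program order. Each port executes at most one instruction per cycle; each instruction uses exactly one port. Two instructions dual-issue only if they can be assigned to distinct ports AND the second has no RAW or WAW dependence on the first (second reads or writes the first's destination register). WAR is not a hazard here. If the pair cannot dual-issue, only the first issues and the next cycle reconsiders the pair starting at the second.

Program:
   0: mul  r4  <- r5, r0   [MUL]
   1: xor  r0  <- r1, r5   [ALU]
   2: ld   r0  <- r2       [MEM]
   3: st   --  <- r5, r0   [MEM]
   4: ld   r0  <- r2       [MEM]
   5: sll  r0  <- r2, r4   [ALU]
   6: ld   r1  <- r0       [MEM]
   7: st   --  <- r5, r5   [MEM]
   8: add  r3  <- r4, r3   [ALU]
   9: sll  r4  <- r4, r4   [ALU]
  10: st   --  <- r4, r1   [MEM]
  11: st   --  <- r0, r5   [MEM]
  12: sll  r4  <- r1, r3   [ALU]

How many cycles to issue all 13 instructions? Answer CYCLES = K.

CYCLES = 10

#0 head=0: mul;xor i0,i1 dual
#1 head=2: ld i2 no-port MEM/MEM
#2 head=3: st i3 no-port MEM/MEM
#3 head=4: ld i4 WAW r0
#4 head=5: sll i5 RAW r0
#5 head=6: ld i6 no-port MEM/MEM
#6 head=7: st;add i7,i8 dual
#7 head=9: sll i9 RAW r4
#8 head=10: st i10 no-port MEM/MEM
#9 head=11: st;sll i11,i12 dual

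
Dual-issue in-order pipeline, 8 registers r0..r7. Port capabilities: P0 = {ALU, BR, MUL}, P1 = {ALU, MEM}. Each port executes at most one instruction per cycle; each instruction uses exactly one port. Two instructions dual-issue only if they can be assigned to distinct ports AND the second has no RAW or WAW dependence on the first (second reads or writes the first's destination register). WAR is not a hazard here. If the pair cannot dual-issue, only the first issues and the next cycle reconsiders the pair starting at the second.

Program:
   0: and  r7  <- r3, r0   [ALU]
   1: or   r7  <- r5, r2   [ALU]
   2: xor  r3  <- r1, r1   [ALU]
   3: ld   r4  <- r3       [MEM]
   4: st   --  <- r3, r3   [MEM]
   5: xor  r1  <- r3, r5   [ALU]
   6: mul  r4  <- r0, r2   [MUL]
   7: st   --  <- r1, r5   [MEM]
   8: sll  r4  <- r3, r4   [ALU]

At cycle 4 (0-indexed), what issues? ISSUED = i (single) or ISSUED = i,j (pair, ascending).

ISSUED = 6,7

#0 head=0: and.ALU i0 WAW r7
#1 head=1: or.ALU/xor.ALU i1&i2 pair
#2 head=3: ld.MEM i3 no-port MEM/MEM
#3 head=4: st.MEM/xor.ALU i4&i5 pair
#4 head=6: mul.MUL/st.MEM i6&i7 pair
#5 head=8: sll.ALU i8 tail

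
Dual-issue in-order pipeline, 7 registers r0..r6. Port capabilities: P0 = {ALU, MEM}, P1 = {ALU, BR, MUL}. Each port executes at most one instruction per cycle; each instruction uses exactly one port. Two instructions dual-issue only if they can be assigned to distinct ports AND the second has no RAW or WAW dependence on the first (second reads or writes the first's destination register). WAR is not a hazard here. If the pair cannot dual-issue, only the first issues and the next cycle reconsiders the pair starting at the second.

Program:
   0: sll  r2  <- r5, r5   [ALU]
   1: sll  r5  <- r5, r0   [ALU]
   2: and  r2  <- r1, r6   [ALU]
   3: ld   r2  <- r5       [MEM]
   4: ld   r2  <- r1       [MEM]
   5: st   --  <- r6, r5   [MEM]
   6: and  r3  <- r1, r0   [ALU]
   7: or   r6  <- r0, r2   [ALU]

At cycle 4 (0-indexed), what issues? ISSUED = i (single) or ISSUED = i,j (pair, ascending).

  cy0 -> i0,i1 (sll.ALU+sll.ALU) 2-wide
  cy1 -> i2 (and.ALU) WAW r2
  cy2 -> i3 (ld.MEM) no-port MEM/MEM
  cy3 -> i4 (ld.MEM) no-port MEM/MEM
  cy4 -> i5,i6 (st.MEM+and.ALU) 2-wide
  cy5 -> i7 (or.ALU) tail

ISSUED = 5,6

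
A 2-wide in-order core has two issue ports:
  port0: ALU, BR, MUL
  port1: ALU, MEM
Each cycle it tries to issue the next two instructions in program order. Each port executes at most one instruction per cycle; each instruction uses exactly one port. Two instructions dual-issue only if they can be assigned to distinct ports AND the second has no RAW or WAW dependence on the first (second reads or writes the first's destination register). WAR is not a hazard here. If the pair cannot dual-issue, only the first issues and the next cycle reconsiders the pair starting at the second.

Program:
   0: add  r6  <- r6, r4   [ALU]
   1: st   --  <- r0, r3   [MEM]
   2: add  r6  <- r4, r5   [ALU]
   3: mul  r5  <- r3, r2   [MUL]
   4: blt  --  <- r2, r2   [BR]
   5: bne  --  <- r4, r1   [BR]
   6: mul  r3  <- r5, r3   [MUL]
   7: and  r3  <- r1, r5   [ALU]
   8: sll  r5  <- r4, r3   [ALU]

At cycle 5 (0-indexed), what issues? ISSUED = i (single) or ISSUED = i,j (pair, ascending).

ISSUED = 7

0. add.ALU st.MEM @i0,i1  | pair
1. add.ALU mul.MUL @i2,i3  | pair
2. blt.BR @i4  | no-port BR/BR
3. bne.BR @i5  | no-port BR/MUL
4. mul.MUL @i6  | WAW r3
5. and.ALU @i7  | RAW r3
6. sll.ALU @i8  | tail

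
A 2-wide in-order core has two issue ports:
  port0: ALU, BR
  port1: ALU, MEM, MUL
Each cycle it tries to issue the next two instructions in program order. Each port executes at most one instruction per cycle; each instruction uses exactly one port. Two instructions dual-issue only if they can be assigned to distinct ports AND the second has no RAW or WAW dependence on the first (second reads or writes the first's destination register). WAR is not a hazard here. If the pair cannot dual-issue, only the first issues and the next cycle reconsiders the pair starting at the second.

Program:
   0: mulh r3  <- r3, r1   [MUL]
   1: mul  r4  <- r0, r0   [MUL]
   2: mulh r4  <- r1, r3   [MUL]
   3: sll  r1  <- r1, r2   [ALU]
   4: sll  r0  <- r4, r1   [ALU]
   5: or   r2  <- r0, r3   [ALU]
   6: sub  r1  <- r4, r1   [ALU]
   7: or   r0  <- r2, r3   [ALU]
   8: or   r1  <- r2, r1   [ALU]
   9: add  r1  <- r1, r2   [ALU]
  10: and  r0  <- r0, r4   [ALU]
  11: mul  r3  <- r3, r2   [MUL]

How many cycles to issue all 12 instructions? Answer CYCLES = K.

CYCLES = 8

c0: i0 mulh.MUL  no-port MUL/MUL
c1: i1 mul.MUL  no-port MUL/MUL
c2: i2&i3 mulh.MUL+sll.ALU  pair
c3: i4 sll.ALU  RAW r0
c4: i5&i6 or.ALU+sub.ALU  pair
c5: i7&i8 or.ALU+or.ALU  pair
c6: i9&i10 add.ALU+and.ALU  pair
c7: i11 mul.MUL  tail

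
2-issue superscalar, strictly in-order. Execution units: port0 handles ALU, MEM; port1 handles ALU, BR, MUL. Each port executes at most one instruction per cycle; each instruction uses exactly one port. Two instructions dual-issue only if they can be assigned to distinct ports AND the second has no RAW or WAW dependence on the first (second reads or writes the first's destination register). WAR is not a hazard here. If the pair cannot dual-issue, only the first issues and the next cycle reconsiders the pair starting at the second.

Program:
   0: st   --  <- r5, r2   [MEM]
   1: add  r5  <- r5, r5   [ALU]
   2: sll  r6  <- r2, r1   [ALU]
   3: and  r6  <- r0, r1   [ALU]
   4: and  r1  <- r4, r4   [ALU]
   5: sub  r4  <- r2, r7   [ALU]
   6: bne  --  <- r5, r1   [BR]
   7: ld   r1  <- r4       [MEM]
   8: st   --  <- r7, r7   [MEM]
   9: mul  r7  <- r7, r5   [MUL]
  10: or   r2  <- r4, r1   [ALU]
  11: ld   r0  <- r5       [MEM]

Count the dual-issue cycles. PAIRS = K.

PAIRS = 5

c0: i0&i1 st.MEM;add.ALU  2-wide
c1: i2 sll.ALU  WAW r6
c2: i3&i4 and.ALU;and.ALU  2-wide
c3: i5&i6 sub.ALU;bne.BR  2-wide
c4: i7 ld.MEM  no-port MEM/MEM
c5: i8&i9 st.MEM;mul.MUL  2-wide
c6: i10&i11 or.ALU;ld.MEM  2-wide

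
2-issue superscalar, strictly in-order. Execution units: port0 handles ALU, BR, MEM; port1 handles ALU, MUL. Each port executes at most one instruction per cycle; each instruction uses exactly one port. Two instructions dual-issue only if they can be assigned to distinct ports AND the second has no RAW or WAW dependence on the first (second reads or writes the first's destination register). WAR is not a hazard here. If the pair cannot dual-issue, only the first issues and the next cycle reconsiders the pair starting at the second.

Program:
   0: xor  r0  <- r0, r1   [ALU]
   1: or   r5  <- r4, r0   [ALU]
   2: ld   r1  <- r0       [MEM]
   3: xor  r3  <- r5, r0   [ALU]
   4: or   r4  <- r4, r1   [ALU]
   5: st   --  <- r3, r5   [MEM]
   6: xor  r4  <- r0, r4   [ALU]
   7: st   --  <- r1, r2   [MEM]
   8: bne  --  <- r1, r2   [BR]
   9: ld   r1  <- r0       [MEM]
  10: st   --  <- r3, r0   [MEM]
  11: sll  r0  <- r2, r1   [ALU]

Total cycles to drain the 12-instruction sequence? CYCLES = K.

CYCLES = 8

t=0 i0:xor ; RAW r0
t=1 i1&i2:or;ld ; 2-wide
t=2 i3&i4:xor;or ; 2-wide
t=3 i5&i6:st;xor ; 2-wide
t=4 i7:st ; no-port MEM/BR
t=5 i8:bne ; no-port BR/MEM
t=6 i9:ld ; no-port MEM/MEM
t=7 i10&i11:st;sll ; 2-wide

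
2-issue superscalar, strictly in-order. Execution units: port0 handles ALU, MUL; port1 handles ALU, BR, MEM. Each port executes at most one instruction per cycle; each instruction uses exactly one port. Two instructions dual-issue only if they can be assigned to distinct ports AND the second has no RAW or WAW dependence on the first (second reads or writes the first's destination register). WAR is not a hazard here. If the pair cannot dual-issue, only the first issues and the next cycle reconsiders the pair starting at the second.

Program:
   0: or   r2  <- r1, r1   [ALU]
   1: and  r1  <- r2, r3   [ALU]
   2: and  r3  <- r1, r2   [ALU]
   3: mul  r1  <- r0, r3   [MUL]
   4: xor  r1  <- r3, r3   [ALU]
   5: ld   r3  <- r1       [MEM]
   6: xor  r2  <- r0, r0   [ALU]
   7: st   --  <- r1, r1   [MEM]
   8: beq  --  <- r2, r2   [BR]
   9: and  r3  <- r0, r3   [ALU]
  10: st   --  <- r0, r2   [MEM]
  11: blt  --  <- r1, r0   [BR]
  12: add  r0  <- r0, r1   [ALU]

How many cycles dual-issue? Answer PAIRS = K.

PAIRS = 3

0. or @i0  | RAW r2
1. and @i1  | RAW r1
2. and @i2  | RAW r3
3. mul @i3  | WAW r1
4. xor @i4  | RAW r1
5. ld xor @i5,i6  | 2-wide
6. st @i7  | no-port MEM/BR
7. beq and @i8,i9  | 2-wide
8. st @i10  | no-port MEM/BR
9. blt add @i11,i12  | 2-wide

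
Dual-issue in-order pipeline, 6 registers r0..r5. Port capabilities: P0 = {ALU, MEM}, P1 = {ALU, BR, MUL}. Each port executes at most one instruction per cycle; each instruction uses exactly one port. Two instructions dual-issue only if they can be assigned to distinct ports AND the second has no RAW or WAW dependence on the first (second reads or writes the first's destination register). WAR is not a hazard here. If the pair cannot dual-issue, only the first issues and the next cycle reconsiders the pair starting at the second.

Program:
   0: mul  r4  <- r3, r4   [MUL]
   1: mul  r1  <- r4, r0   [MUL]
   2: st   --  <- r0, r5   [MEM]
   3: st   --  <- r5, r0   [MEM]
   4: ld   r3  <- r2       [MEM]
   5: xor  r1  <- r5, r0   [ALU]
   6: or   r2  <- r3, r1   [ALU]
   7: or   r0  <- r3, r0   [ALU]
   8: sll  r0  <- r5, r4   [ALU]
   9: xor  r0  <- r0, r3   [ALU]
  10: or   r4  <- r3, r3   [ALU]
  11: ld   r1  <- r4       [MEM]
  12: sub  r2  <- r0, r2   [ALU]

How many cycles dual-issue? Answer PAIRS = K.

c0: i0 mul.MUL  no-port MUL/MUL
c1: i1+i2 mul.MUL+st.MEM  2-wide
c2: i3 st.MEM  no-port MEM/MEM
c3: i4+i5 ld.MEM+xor.ALU  2-wide
c4: i6+i7 or.ALU+or.ALU  2-wide
c5: i8 sll.ALU  RAW+WAW r0
c6: i9+i10 xor.ALU+or.ALU  2-wide
c7: i11+i12 ld.MEM+sub.ALU  2-wide

PAIRS = 5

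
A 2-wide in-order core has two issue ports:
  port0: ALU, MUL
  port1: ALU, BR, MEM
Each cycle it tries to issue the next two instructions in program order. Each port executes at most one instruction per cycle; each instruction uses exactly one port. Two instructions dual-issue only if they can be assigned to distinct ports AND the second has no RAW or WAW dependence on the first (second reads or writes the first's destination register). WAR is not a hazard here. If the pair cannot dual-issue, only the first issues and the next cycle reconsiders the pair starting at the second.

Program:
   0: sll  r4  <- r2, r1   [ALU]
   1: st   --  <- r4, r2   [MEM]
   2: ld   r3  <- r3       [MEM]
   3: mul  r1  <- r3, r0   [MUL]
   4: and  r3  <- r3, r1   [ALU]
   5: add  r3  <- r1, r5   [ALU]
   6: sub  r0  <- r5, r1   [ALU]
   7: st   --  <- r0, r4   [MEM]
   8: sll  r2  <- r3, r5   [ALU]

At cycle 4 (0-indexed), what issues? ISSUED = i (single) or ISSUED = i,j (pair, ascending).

ISSUED = 4

#0 head=0: sll.ALU i0 RAW r4
#1 head=1: st.MEM i1 no-port MEM/MEM
#2 head=2: ld.MEM i2 RAW r3
#3 head=3: mul.MUL i3 RAW r1
#4 head=4: and.ALU i4 WAW r3
#5 head=5: add.ALU sub.ALU i5&i6 dual
#6 head=7: st.MEM sll.ALU i7&i8 dual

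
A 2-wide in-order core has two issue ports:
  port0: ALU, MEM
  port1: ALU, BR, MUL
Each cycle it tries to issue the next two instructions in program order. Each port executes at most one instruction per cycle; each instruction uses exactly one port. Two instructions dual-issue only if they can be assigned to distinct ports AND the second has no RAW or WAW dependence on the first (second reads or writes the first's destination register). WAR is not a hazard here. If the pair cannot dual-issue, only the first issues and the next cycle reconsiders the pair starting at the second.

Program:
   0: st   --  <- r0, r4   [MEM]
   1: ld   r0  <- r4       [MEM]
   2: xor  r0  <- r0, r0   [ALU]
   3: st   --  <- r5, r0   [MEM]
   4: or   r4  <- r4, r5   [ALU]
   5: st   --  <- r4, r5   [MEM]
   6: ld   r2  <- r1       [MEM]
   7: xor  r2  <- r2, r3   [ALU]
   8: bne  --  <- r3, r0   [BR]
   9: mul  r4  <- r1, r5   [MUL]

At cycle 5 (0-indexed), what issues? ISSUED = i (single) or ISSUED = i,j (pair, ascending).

#0 head=0: st i0 no-port MEM/MEM
#1 head=1: ld i1 RAW+WAW r0
#2 head=2: xor i2 RAW r0
#3 head=3: st+or i3/i4 dual
#4 head=5: st i5 no-port MEM/MEM
#5 head=6: ld i6 RAW+WAW r2
#6 head=7: xor+bne i7/i8 dual
#7 head=9: mul i9 tail

ISSUED = 6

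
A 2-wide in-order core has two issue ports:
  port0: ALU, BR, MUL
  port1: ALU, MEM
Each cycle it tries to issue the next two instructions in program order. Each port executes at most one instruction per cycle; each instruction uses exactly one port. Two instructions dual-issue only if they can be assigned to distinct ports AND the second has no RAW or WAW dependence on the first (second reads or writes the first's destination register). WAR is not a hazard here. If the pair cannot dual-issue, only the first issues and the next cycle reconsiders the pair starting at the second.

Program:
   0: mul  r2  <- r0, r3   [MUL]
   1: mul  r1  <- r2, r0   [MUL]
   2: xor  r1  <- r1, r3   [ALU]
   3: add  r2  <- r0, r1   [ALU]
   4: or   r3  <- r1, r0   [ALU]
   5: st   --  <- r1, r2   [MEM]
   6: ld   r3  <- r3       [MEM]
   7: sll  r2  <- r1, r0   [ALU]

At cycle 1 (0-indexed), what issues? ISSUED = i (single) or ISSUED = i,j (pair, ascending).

ISSUED = 1

c0: i0 mul  no-port MUL/MUL
c1: i1 mul  RAW+WAW r1
c2: i2 xor  RAW r1
c3: i3,i4 add or  dual
c4: i5 st  no-port MEM/MEM
c5: i6,i7 ld sll  dual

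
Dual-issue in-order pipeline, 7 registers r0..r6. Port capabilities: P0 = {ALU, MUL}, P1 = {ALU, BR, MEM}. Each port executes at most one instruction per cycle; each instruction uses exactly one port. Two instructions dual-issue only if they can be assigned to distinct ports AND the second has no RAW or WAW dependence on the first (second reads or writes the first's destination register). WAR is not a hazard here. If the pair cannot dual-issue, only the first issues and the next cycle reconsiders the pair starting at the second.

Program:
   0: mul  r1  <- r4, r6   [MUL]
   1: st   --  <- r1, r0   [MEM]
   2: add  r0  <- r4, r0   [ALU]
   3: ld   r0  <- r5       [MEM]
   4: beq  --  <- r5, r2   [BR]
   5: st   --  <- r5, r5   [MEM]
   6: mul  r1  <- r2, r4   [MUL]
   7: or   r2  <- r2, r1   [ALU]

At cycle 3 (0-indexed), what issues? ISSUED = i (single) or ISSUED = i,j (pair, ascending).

c0: i0 mul.MUL  RAW r1
c1: i1,i2 st.MEM;add.ALU  2-wide
c2: i3 ld.MEM  no-port MEM/BR
c3: i4 beq.BR  no-port BR/MEM
c4: i5,i6 st.MEM;mul.MUL  2-wide
c5: i7 or.ALU  tail

ISSUED = 4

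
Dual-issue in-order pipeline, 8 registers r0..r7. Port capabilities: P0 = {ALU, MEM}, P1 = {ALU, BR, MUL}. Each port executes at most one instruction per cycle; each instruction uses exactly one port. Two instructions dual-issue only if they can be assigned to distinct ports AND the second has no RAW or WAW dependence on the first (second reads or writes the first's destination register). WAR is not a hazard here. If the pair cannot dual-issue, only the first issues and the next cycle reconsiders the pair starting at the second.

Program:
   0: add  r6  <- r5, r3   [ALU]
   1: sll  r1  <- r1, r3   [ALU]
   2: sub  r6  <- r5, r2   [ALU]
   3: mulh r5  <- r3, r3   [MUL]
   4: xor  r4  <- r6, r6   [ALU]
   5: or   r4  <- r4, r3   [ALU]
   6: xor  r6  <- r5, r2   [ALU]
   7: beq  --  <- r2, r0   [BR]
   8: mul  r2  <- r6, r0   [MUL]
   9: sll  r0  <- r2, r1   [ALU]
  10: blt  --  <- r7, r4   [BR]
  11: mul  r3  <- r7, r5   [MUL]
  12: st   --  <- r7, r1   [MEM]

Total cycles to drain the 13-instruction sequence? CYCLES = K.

c0: i0&i1 add.ALU;sll.ALU  pair
c1: i2&i3 sub.ALU;mulh.MUL  pair
c2: i4 xor.ALU  RAW+WAW r4
c3: i5&i6 or.ALU;xor.ALU  pair
c4: i7 beq.BR  no-port BR/MUL
c5: i8 mul.MUL  RAW r2
c6: i9&i10 sll.ALU;blt.BR  pair
c7: i11&i12 mul.MUL;st.MEM  pair

CYCLES = 8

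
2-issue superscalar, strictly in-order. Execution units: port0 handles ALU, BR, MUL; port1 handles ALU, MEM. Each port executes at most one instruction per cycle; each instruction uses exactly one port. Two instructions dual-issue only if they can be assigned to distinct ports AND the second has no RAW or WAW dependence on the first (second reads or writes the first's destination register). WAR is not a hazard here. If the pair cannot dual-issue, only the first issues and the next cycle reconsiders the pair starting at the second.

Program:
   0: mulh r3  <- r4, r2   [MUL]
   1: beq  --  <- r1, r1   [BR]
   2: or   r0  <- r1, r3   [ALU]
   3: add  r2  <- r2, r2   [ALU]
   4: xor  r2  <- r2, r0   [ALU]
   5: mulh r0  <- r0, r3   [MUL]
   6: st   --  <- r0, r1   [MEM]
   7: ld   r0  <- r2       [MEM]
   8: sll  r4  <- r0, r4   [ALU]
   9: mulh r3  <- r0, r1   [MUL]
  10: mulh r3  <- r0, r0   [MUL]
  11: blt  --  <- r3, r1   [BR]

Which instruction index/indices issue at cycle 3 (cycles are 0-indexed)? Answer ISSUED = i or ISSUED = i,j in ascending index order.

#0 head=0: mulh.MUL i0 no-port MUL/BR
#1 head=1: beq.BR or.ALU i1+i2 2-wide
#2 head=3: add.ALU i3 RAW+WAW r2
#3 head=4: xor.ALU mulh.MUL i4+i5 2-wide
#4 head=6: st.MEM i6 no-port MEM/MEM
#5 head=7: ld.MEM i7 RAW r0
#6 head=8: sll.ALU mulh.MUL i8+i9 2-wide
#7 head=10: mulh.MUL i10 no-port MUL/BR
#8 head=11: blt.BR i11 tail

ISSUED = 4,5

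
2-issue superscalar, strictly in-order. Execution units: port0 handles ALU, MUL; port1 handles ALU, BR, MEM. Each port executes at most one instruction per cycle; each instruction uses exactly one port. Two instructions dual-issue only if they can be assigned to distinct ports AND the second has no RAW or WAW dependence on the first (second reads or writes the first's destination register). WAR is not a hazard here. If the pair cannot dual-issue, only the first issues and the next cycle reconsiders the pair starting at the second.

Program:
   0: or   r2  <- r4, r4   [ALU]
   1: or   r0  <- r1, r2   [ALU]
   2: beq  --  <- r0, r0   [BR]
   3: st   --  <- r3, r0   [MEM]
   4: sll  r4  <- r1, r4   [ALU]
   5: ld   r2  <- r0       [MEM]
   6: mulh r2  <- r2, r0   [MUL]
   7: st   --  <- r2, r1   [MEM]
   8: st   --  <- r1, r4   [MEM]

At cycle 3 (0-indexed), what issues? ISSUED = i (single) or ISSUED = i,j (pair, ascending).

ISSUED = 3,4

t=0 i0:or ; RAW r2
t=1 i1:or ; RAW r0
t=2 i2:beq ; no-port BR/MEM
t=3 i3,i4:st sll ; 2-wide
t=4 i5:ld ; RAW+WAW r2
t=5 i6:mulh ; RAW r2
t=6 i7:st ; no-port MEM/MEM
t=7 i8:st ; tail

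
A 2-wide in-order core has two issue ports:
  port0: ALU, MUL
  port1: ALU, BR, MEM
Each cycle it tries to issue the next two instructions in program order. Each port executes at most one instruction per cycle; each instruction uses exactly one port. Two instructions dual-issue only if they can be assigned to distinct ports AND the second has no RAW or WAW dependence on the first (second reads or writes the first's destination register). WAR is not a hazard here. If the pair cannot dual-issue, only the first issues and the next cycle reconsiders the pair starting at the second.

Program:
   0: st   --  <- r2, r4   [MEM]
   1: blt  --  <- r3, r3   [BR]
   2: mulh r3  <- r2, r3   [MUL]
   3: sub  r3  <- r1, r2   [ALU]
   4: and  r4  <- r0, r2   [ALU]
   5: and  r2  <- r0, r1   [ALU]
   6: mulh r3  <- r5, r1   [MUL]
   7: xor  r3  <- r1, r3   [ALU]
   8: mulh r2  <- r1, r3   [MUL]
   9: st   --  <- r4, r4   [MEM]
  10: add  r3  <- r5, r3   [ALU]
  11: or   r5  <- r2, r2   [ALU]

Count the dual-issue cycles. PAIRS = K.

  cy0 -> i0 (st) no-port MEM/BR
  cy1 -> i1&i2 (blt;mulh) dual
  cy2 -> i3&i4 (sub;and) dual
  cy3 -> i5&i6 (and;mulh) dual
  cy4 -> i7 (xor) RAW r3
  cy5 -> i8&i9 (mulh;st) dual
  cy6 -> i10&i11 (add;or) dual

PAIRS = 5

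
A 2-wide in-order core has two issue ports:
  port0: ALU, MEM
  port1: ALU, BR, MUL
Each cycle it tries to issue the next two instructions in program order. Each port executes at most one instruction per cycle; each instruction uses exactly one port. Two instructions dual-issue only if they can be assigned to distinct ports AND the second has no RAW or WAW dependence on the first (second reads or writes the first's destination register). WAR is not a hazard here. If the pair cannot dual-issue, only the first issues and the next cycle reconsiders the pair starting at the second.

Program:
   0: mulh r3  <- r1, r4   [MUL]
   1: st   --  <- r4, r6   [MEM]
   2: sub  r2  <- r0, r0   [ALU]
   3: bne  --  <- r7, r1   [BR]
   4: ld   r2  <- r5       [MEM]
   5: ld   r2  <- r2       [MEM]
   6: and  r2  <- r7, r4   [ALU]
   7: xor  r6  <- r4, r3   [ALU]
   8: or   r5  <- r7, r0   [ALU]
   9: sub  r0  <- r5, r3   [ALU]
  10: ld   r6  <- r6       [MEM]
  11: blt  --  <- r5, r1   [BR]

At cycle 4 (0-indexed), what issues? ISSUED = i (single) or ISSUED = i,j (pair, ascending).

c0: i0/i1 mulh+st  2-wide
c1: i2/i3 sub+bne  2-wide
c2: i4 ld  no-port MEM/MEM
c3: i5 ld  WAW r2
c4: i6/i7 and+xor  2-wide
c5: i8 or  RAW r5
c6: i9/i10 sub+ld  2-wide
c7: i11 blt  tail

ISSUED = 6,7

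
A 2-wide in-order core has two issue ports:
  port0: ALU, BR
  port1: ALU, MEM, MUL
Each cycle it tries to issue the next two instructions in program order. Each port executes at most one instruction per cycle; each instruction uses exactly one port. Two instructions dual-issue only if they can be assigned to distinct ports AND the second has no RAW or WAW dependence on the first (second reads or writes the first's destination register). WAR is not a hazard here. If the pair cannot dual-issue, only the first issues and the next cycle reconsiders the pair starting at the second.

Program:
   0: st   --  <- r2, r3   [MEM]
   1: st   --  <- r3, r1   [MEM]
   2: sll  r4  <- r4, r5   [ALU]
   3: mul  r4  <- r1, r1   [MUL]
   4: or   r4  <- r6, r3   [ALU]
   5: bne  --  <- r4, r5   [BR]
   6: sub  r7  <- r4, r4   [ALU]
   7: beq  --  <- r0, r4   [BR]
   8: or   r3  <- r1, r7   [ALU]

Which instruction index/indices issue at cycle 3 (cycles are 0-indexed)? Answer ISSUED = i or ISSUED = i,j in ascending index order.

ISSUED = 4

t=0 i0:st ; no-port MEM/MEM
t=1 i1/i2:st+sll ; dual
t=2 i3:mul ; WAW r4
t=3 i4:or ; RAW r4
t=4 i5/i6:bne+sub ; dual
t=5 i7/i8:beq+or ; dual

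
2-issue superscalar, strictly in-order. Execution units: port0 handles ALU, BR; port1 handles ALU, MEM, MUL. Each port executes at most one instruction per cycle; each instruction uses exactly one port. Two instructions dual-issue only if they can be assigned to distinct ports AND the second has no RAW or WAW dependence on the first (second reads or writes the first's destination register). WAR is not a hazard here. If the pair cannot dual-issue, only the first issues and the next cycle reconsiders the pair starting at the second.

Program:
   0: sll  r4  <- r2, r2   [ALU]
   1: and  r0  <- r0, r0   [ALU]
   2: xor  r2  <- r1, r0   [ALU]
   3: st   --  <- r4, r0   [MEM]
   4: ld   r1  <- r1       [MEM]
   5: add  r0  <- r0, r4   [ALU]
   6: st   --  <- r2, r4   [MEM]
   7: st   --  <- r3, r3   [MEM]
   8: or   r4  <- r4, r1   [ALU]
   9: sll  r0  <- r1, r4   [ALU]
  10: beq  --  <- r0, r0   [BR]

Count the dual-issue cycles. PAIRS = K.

t=0 i0&i1:sll/and ; pair
t=1 i2&i3:xor/st ; pair
t=2 i4&i5:ld/add ; pair
t=3 i6:st ; no-port MEM/MEM
t=4 i7&i8:st/or ; pair
t=5 i9:sll ; RAW r0
t=6 i10:beq ; tail

PAIRS = 4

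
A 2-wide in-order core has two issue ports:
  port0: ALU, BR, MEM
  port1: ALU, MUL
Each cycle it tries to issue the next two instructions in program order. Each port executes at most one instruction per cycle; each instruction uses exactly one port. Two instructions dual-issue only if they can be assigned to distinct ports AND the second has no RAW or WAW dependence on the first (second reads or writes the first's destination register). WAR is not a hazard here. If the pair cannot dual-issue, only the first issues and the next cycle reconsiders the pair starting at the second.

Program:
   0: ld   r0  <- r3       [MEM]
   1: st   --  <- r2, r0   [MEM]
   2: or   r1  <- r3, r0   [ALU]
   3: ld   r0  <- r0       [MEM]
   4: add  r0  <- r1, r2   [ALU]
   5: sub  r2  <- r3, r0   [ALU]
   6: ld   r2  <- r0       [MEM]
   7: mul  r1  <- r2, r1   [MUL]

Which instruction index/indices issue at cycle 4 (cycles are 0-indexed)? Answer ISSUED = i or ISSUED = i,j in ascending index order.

ISSUED = 5

c0: i0 ld.MEM  no-port MEM/MEM
c1: i1&i2 st.MEM or.ALU  pair
c2: i3 ld.MEM  WAW r0
c3: i4 add.ALU  RAW r0
c4: i5 sub.ALU  WAW r2
c5: i6 ld.MEM  RAW r2
c6: i7 mul.MUL  tail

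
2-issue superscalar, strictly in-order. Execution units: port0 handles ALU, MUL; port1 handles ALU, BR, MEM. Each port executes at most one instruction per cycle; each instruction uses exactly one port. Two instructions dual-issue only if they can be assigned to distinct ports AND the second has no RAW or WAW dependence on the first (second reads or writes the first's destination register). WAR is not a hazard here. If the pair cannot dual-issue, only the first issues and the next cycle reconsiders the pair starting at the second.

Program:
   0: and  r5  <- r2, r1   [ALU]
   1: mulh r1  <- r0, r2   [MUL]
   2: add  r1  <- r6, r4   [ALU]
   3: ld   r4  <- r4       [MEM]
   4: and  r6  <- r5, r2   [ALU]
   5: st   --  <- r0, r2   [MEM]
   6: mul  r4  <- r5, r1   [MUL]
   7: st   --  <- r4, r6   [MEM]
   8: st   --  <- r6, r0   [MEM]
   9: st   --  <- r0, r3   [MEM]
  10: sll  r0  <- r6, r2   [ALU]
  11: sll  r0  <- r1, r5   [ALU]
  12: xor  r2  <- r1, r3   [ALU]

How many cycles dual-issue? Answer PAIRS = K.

PAIRS = 5

  cy0 -> i0,i1 (and.ALU+mulh.MUL) 2-wide
  cy1 -> i2,i3 (add.ALU+ld.MEM) 2-wide
  cy2 -> i4,i5 (and.ALU+st.MEM) 2-wide
  cy3 -> i6 (mul.MUL) RAW r4
  cy4 -> i7 (st.MEM) no-port MEM/MEM
  cy5 -> i8 (st.MEM) no-port MEM/MEM
  cy6 -> i9,i10 (st.MEM+sll.ALU) 2-wide
  cy7 -> i11,i12 (sll.ALU+xor.ALU) 2-wide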